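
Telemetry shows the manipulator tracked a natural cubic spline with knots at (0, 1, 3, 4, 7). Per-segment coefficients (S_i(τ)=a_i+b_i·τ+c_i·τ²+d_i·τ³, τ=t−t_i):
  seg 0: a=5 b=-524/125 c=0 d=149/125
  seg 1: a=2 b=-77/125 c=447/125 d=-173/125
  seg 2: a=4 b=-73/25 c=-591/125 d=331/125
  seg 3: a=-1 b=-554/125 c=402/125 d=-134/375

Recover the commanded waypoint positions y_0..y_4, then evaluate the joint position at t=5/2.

y_0=5 y_1=2 y_2=4 y_3=-1 y_4=5
S(5/2) = 4451/1000

y_0 = S_0(0) = a_0 = 5
y_1 = S_1(0) = a_1 = 2
y_2 = S_2(0) = a_2 = 4
y_3 = S_3(0) = a_3 = -1
y_4 = S_3(3) = 5
t_q=5/2 is in segment 1 (τ=3/2); S_1(τ)=4451/1000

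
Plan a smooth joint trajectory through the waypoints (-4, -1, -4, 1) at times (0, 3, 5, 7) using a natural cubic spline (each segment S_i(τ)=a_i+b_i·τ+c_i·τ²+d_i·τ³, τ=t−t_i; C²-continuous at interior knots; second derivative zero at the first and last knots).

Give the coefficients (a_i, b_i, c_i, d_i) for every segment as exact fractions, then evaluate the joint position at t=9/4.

  seg 0: a=-4 b=40/19 c=0 d=-7/57
  seg 1: a=-1 b=-23/19 c=-21/19 d=73/152
  seg 2: a=-4 b=5/38 c=135/76 d=-45/152
S(9/4) = -805/1216

Δ: Δ0=1, Δ1=-3/2, Δ2=5/2
row 1: diag=10, rhs=-15; c'=1/5, d'=-3/2
row 2: denom=8−2·1/5=38/5; d'=(24−2·-3/2)/(38/5)=135/38
back: M2=135/38
back: M1=-3/2−1/5·135/38=-42/19
M: M0=0, M1=-42/19, M2=135/38, M3=0
seg 0: a=-4, c=M0/2=0, d=(M1−M0)/(6·3)=-7/57, b=Δ0−h0·(2M0+M1)/6=40/19
seg 1: a=-1, c=M1/2=-21/19, d=(M2−M1)/(6·2)=73/152, b=Δ1−h1·(2M1+M2)/6=-23/19
seg 2: a=-4, c=M2/2=135/76, d=(M3−M2)/(6·2)=-45/152, b=Δ2−h2·(2M2+M3)/6=5/38
t_q=9/4 → seg 0, τ=9/4; S=-4+40/19·τ+0·τ²+-7/57·τ³=-805/1216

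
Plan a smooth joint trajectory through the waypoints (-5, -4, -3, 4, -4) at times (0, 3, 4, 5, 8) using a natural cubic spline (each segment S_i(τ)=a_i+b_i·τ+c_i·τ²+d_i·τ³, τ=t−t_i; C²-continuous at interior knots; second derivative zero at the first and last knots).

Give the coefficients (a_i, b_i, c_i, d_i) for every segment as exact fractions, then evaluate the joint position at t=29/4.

Δ: Δ0=1/3, Δ1=1, Δ2=7, Δ3=-8/3
row 1: diag=8, rhs=4; c'=1/8, d'=1/2
row 2: denom=4−1·1/8=31/8; d'=(36−1·1/2)/(31/8)=284/31
row 3: denom=8−1·8/31=240/31; d'=(-58−1·284/31)/(240/31)=-347/40
back: M3=-347/40
back: M2=284/31−8/31·-347/40=57/5
back: M1=1/2−1/8·57/5=-37/40
M: M0=0, M1=-37/40, M2=57/5, M3=-347/40, M4=0
seg 0: a=-5, c=M0/2=0, d=(M1−M0)/(6·3)=-37/720, b=Δ0−h0·(2M0+M1)/6=191/240
seg 1: a=-4, c=M1/2=-37/80, d=(M2−M1)/(6·1)=493/240, b=Δ1−h1·(2M1+M2)/6=-71/120
seg 2: a=-3, c=M2/2=57/10, d=(M3−M2)/(6·1)=-803/240, b=Δ2−h2·(2M2+M3)/6=223/48
seg 3: a=4, c=M3/2=-347/80, d=(M4−M3)/(6·3)=347/720, b=Δ3−h3·(2M3+M4)/6=721/120
t_q=29/4 → seg 3, τ=9/4; S=4+721/120·τ+-347/80·τ²+347/720·τ³=1075/1024

  seg 0: a=-5 b=191/240 c=0 d=-37/720
  seg 1: a=-4 b=-71/120 c=-37/80 d=493/240
  seg 2: a=-3 b=223/48 c=57/10 d=-803/240
  seg 3: a=4 b=721/120 c=-347/80 d=347/720
S(29/4) = 1075/1024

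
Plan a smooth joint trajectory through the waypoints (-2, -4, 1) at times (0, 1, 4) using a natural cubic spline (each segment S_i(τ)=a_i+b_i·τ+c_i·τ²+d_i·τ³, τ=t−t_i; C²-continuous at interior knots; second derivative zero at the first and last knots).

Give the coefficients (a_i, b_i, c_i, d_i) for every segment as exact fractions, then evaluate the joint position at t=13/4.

  seg 0: a=-2 b=-59/24 c=0 d=11/24
  seg 1: a=-4 b=-13/12 c=11/8 d=-11/72
S(13/4) = -623/512

Δ: Δ0=-2, Δ1=5/3
row 1: diag=8, rhs=22; c'=3/8, d'=11/4
back: M1=11/4
M: M0=0, M1=11/4, M2=0
seg 0: a=-2, c=M0/2=0, d=(M1−M0)/(6·1)=11/24, b=Δ0−h0·(2M0+M1)/6=-59/24
seg 1: a=-4, c=M1/2=11/8, d=(M2−M1)/(6·3)=-11/72, b=Δ1−h1·(2M1+M2)/6=-13/12
t_q=13/4 → seg 1, τ=9/4; S=-4+-13/12·τ+11/8·τ²+-11/72·τ³=-623/512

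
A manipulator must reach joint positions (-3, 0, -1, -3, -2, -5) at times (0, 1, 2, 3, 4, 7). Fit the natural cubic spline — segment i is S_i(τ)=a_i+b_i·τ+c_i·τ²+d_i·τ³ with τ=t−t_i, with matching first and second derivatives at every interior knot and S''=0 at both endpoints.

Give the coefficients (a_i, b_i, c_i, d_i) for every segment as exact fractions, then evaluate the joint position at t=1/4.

Δ: Δ0=3, Δ1=-1, Δ2=-2, Δ3=1, Δ4=-1
row 1: diag=4, rhs=-24; c'=1/4, d'=-6
row 2: denom=4−1·1/4=15/4; d'=(-6−1·-6)/(15/4)=0
row 3: denom=4−1·4/15=56/15; d'=(18−1·0)/(56/15)=135/28
row 4: denom=8−1·15/56=433/56; d'=(-12−1·135/28)/(433/56)=-942/433
back: M4=-942/433
back: M3=135/28−15/56·-942/433=2340/433
back: M2=0−4/15·2340/433=-624/433
back: M1=-6−1/4·-624/433=-2442/433
M: M0=0, M1=-2442/433, M2=-624/433, M3=2340/433, M4=-942/433, M5=0
seg 0: a=-3, c=M0/2=0, d=(M1−M0)/(6·1)=-407/433, b=Δ0−h0·(2M0+M1)/6=1706/433
seg 1: a=0, c=M1/2=-1221/433, d=(M2−M1)/(6·1)=303/433, b=Δ1−h1·(2M1+M2)/6=485/433
seg 2: a=-1, c=M2/2=-312/433, d=(M3−M2)/(6·1)=494/433, b=Δ2−h2·(2M2+M3)/6=-1048/433
seg 3: a=-3, c=M3/2=1170/433, d=(M4−M3)/(6·1)=-547/433, b=Δ3−h3·(2M3+M4)/6=-190/433
seg 4: a=-2, c=M4/2=-471/433, d=(M5−M4)/(6·3)=157/1299, b=Δ4−h4·(2M4+M5)/6=509/433
t_q=1/4 → seg 0, τ=1/4; S=-3+1706/433·τ+0·τ²+-407/433·τ³=-56247/27712

  seg 0: a=-3 b=1706/433 c=0 d=-407/433
  seg 1: a=0 b=485/433 c=-1221/433 d=303/433
  seg 2: a=-1 b=-1048/433 c=-312/433 d=494/433
  seg 3: a=-3 b=-190/433 c=1170/433 d=-547/433
  seg 4: a=-2 b=509/433 c=-471/433 d=157/1299
S(1/4) = -56247/27712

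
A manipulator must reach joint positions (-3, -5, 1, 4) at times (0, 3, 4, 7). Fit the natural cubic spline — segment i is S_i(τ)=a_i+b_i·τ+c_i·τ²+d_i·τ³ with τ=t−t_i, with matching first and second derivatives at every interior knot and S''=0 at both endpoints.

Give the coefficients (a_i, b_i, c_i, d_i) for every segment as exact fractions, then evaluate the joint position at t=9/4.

Δ: Δ0=-2/3, Δ1=6, Δ2=1
row 1: diag=8, rhs=40; c'=1/8, d'=5
row 2: denom=8−1·1/8=63/8; d'=(-30−1·5)/(63/8)=-40/9
back: M2=-40/9
back: M1=5−1/8·-40/9=50/9
M: M0=0, M1=50/9, M2=-40/9, M3=0
seg 0: a=-3, c=M0/2=0, d=(M1−M0)/(6·3)=25/81, b=Δ0−h0·(2M0+M1)/6=-31/9
seg 1: a=-5, c=M1/2=25/9, d=(M2−M1)/(6·1)=-5/3, b=Δ1−h1·(2M1+M2)/6=44/9
seg 2: a=1, c=M2/2=-20/9, d=(M3−M2)/(6·3)=20/81, b=Δ2−h2·(2M2+M3)/6=49/9
t_q=9/4 → seg 0, τ=9/4; S=-3+-31/9·τ+0·τ²+25/81·τ³=-463/64

  seg 0: a=-3 b=-31/9 c=0 d=25/81
  seg 1: a=-5 b=44/9 c=25/9 d=-5/3
  seg 2: a=1 b=49/9 c=-20/9 d=20/81
S(9/4) = -463/64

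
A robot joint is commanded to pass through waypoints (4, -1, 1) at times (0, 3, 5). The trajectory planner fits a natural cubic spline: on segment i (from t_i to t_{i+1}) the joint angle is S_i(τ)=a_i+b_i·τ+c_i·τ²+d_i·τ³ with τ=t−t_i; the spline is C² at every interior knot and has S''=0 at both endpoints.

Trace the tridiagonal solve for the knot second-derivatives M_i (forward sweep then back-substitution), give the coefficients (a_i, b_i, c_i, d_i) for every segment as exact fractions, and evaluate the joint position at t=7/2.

  seg 0: a=4 b=-37/15 c=0 d=4/45
  seg 1: a=-1 b=-1/15 c=4/5 d=-2/15
S(7/2) = -17/20

Δ: Δ0=-5/3, Δ1=1
row 1: diag=10, rhs=16; c'=1/5, d'=8/5
back: M1=8/5
M: M0=0, M1=8/5, M2=0
seg 0: a=4, c=M0/2=0, d=(M1−M0)/(6·3)=4/45, b=Δ0−h0·(2M0+M1)/6=-37/15
seg 1: a=-1, c=M1/2=4/5, d=(M2−M1)/(6·2)=-2/15, b=Δ1−h1·(2M1+M2)/6=-1/15
t_q=7/2 → seg 1, τ=1/2; S=-1+-1/15·τ+4/5·τ²+-2/15·τ³=-17/20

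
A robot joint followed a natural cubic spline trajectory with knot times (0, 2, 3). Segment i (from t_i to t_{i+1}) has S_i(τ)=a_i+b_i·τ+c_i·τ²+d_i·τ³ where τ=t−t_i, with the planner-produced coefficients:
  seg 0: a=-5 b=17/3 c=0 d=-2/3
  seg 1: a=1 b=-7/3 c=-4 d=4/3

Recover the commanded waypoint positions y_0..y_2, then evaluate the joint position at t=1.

y_0=-5 y_1=1 y_2=-4
S(1) = 0

y_0 = S_0(0) = a_0 = -5
y_1 = S_1(0) = a_1 = 1
y_2 = S_1(1) = -4
t_q=1 is in segment 0 (τ=1); S_0(τ)=0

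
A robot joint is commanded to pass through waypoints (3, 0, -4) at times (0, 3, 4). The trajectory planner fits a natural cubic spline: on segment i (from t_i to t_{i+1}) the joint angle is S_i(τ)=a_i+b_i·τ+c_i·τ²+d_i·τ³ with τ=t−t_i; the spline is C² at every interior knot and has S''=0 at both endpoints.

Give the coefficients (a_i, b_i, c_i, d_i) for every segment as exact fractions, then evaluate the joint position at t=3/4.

  seg 0: a=3 b=1/8 c=0 d=-1/8
  seg 1: a=0 b=-13/4 c=-9/8 d=3/8
S(3/4) = 1557/512

Δ: Δ0=-1, Δ1=-4
row 1: diag=8, rhs=-18; c'=1/8, d'=-9/4
back: M1=-9/4
M: M0=0, M1=-9/4, M2=0
seg 0: a=3, c=M0/2=0, d=(M1−M0)/(6·3)=-1/8, b=Δ0−h0·(2M0+M1)/6=1/8
seg 1: a=0, c=M1/2=-9/8, d=(M2−M1)/(6·1)=3/8, b=Δ1−h1·(2M1+M2)/6=-13/4
t_q=3/4 → seg 0, τ=3/4; S=3+1/8·τ+0·τ²+-1/8·τ³=1557/512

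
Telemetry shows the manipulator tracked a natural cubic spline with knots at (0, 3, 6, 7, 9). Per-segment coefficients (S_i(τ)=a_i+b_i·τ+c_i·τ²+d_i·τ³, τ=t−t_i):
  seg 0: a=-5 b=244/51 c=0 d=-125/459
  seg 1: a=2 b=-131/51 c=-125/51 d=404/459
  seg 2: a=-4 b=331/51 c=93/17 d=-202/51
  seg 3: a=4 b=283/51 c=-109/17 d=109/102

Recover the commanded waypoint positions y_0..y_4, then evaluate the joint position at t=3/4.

y_0=-5 y_1=2 y_2=-4 y_3=4 y_4=-2
S(3/4) = -1661/1088

y_0 = S_0(0) = a_0 = -5
y_1 = S_1(0) = a_1 = 2
y_2 = S_2(0) = a_2 = -4
y_3 = S_3(0) = a_3 = 4
y_4 = S_3(2) = -2
t_q=3/4 is in segment 0 (τ=3/4); S_0(τ)=-1661/1088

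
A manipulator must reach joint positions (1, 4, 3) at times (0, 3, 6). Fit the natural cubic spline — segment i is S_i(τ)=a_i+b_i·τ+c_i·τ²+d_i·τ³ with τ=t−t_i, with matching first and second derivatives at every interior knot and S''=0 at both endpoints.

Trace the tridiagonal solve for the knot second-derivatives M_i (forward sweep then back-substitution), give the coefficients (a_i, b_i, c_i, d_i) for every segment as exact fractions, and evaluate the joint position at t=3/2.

  seg 0: a=1 b=4/3 c=0 d=-1/27
  seg 1: a=4 b=1/3 c=-1/3 d=1/27
S(3/2) = 23/8

Δ: Δ0=1, Δ1=-1/3
row 1: diag=12, rhs=-8; c'=1/4, d'=-2/3
back: M1=-2/3
M: M0=0, M1=-2/3, M2=0
seg 0: a=1, c=M0/2=0, d=(M1−M0)/(6·3)=-1/27, b=Δ0−h0·(2M0+M1)/6=4/3
seg 1: a=4, c=M1/2=-1/3, d=(M2−M1)/(6·3)=1/27, b=Δ1−h1·(2M1+M2)/6=1/3
t_q=3/2 → seg 0, τ=3/2; S=1+4/3·τ+0·τ²+-1/27·τ³=23/8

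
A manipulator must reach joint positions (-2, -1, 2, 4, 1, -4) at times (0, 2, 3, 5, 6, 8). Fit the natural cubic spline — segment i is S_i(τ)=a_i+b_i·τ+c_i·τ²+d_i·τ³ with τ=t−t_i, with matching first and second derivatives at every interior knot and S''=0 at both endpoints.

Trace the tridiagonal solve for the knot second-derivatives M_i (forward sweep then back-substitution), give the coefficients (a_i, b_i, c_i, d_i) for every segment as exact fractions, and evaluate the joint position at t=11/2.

Δ: Δ0=1/2, Δ1=3, Δ2=1, Δ3=-3, Δ4=-5/2
row 1: diag=6, rhs=15; c'=1/6, d'=5/2
row 2: denom=6−1·1/6=35/6; d'=(-12−1·5/2)/(35/6)=-87/35
row 3: denom=6−2·12/35=186/35; d'=(-24−2·-87/35)/(186/35)=-111/31
row 4: denom=6−1·35/186=1081/186; d'=(3−1·-111/31)/(1081/186)=1224/1081
back: M4=1224/1081
back: M3=-111/31−35/186·1224/1081=-4101/1081
back: M2=-87/35−12/35·-4101/1081=-1281/1081
back: M1=5/2−1/6·-1281/1081=2916/1081
M: M0=0, M1=2916/1081, M2=-1281/1081, M3=-4101/1081, M4=1224/1081, M5=0
seg 0: a=-2, c=M0/2=0, d=(M1−M0)/(6·2)=243/1081, b=Δ0−h0·(2M0+M1)/6=-863/2162
seg 1: a=-1, c=M1/2=1458/1081, d=(M2−M1)/(6·1)=-1399/2162, b=Δ1−h1·(2M1+M2)/6=4969/2162
seg 2: a=2, c=M2/2=-1281/2162, d=(M3−M2)/(6·2)=-5/23, b=Δ2−h2·(2M2+M3)/6=3302/1081
seg 3: a=4, c=M3/2=-4101/2162, d=(M4−M3)/(6·1)=1775/2162, b=Δ3−h3·(2M3+M4)/6=-2080/1081
seg 4: a=1, c=M4/2=612/1081, d=(M5−M4)/(6·2)=-102/1081, b=Δ4−h4·(2M4+M5)/6=-7037/2162
t_q=11/2 → seg 3, τ=1/2; S=4+-2080/1081·τ+-4101/2162·τ²+1775/2162·τ³=46117/17296

  seg 0: a=-2 b=-863/2162 c=0 d=243/1081
  seg 1: a=-1 b=4969/2162 c=1458/1081 d=-1399/2162
  seg 2: a=2 b=3302/1081 c=-1281/2162 d=-5/23
  seg 3: a=4 b=-2080/1081 c=-4101/2162 d=1775/2162
  seg 4: a=1 b=-7037/2162 c=612/1081 d=-102/1081
S(11/2) = 46117/17296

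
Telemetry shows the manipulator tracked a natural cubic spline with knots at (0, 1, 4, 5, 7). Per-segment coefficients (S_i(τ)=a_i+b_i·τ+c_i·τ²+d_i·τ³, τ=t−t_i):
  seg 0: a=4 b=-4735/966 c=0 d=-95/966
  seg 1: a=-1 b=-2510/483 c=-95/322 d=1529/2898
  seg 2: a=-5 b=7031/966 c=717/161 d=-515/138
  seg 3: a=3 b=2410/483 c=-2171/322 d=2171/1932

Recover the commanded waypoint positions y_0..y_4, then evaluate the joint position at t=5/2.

y_0 = S_0(0) = a_0 = 4
y_1 = S_1(0) = a_1 = -1
y_2 = S_2(0) = a_2 = -5
y_3 = S_3(0) = a_3 = 3
y_4 = S_3(2) = -5
t_q=5/2 is in segment 1 (τ=3/2); S_1(τ)=-19779/2576

y_0=4 y_1=-1 y_2=-5 y_3=3 y_4=-5
S(5/2) = -19779/2576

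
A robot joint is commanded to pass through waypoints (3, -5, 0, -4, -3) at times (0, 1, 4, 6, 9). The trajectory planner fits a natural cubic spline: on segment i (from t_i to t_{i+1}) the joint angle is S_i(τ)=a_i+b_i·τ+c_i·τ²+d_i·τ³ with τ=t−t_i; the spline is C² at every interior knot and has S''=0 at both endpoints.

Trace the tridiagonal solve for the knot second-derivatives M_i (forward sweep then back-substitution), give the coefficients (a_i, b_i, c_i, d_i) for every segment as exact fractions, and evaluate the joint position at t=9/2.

  seg 0: a=3 b=-3238/339 c=0 d=526/339
  seg 1: a=-5 b=-1660/339 c=526/113 d=-2509/3051
  seg 2: a=0 b=281/339 c=-931/339 d=301/452
  seg 3: a=-4 b=-734/339 c=847/678 d=-847/6102
S(9/2) = -683/3616

Δ: Δ0=-8, Δ1=5/3, Δ2=-2, Δ3=1/3
row 1: diag=8, rhs=58; c'=3/8, d'=29/4
row 2: denom=10−3·3/8=71/8; d'=(-22−3·29/4)/(71/8)=-350/71
row 3: denom=10−2·16/71=678/71; d'=(14−2·-350/71)/(678/71)=847/339
back: M3=847/339
back: M2=-350/71−16/71·847/339=-1862/339
back: M1=29/4−3/8·-1862/339=1052/113
M: M0=0, M1=1052/113, M2=-1862/339, M3=847/339, M4=0
seg 0: a=3, c=M0/2=0, d=(M1−M0)/(6·1)=526/339, b=Δ0−h0·(2M0+M1)/6=-3238/339
seg 1: a=-5, c=M1/2=526/113, d=(M2−M1)/(6·3)=-2509/3051, b=Δ1−h1·(2M1+M2)/6=-1660/339
seg 2: a=0, c=M2/2=-931/339, d=(M3−M2)/(6·2)=301/452, b=Δ2−h2·(2M2+M3)/6=281/339
seg 3: a=-4, c=M3/2=847/678, d=(M4−M3)/(6·3)=-847/6102, b=Δ3−h3·(2M3+M4)/6=-734/339
t_q=9/2 → seg 2, τ=1/2; S=0+281/339·τ+-931/339·τ²+301/452·τ³=-683/3616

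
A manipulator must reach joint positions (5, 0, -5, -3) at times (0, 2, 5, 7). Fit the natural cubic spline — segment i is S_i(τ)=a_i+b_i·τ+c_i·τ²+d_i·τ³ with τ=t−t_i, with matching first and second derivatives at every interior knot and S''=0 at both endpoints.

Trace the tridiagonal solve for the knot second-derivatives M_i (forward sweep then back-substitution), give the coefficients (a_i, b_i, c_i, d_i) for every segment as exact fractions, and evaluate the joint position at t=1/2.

Δ: Δ0=-5/2, Δ1=-5/3, Δ2=1
row 1: diag=10, rhs=5; c'=3/10, d'=1/2
row 2: denom=10−3·3/10=91/10; d'=(16−3·1/2)/(91/10)=145/91
back: M2=145/91
back: M1=1/2−3/10·145/91=2/91
M: M0=0, M1=2/91, M2=145/91, M3=0
seg 0: a=5, c=M0/2=0, d=(M1−M0)/(6·2)=1/546, b=Δ0−h0·(2M0+M1)/6=-1369/546
seg 1: a=0, c=M1/2=1/91, d=(M2−M1)/(6·3)=11/126, b=Δ1−h1·(2M1+M2)/6=-1357/546
seg 2: a=-5, c=M2/2=145/182, d=(M3−M2)/(6·2)=-145/1092, b=Δ2−h2·(2M2+M3)/6=-17/273
t_q=1/2 → seg 0, τ=1/2; S=5+-1369/546·τ+0·τ²+1/546·τ³=5455/1456

  seg 0: a=5 b=-1369/546 c=0 d=1/546
  seg 1: a=0 b=-1357/546 c=1/91 d=11/126
  seg 2: a=-5 b=-17/273 c=145/182 d=-145/1092
S(1/2) = 5455/1456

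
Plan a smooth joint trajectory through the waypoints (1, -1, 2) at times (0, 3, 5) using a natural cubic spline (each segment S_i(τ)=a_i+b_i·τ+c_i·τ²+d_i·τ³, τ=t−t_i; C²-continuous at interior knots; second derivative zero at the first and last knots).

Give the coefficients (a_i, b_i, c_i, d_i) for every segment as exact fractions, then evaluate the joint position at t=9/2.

  seg 0: a=1 b=-79/60 c=0 d=13/180
  seg 1: a=-1 b=19/30 c=13/20 d=-13/120
S(9/2) = 67/64

Δ: Δ0=-2/3, Δ1=3/2
row 1: diag=10, rhs=13; c'=1/5, d'=13/10
back: M1=13/10
M: M0=0, M1=13/10, M2=0
seg 0: a=1, c=M0/2=0, d=(M1−M0)/(6·3)=13/180, b=Δ0−h0·(2M0+M1)/6=-79/60
seg 1: a=-1, c=M1/2=13/20, d=(M2−M1)/(6·2)=-13/120, b=Δ1−h1·(2M1+M2)/6=19/30
t_q=9/2 → seg 1, τ=3/2; S=-1+19/30·τ+13/20·τ²+-13/120·τ³=67/64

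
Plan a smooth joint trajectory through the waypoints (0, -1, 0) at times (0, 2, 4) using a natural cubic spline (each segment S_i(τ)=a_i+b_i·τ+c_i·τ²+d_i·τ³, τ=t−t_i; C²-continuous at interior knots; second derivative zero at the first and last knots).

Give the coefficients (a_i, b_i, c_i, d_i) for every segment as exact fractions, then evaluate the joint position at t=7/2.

Δ: Δ0=-1/2, Δ1=1/2
row 1: diag=8, rhs=6; c'=1/4, d'=3/4
back: M1=3/4
M: M0=0, M1=3/4, M2=0
seg 0: a=0, c=M0/2=0, d=(M1−M0)/(6·2)=1/16, b=Δ0−h0·(2M0+M1)/6=-3/4
seg 1: a=-1, c=M1/2=3/8, d=(M2−M1)/(6·2)=-1/16, b=Δ1−h1·(2M1+M2)/6=0
t_q=7/2 → seg 1, τ=3/2; S=-1+0·τ+3/8·τ²+-1/16·τ³=-47/128

  seg 0: a=0 b=-3/4 c=0 d=1/16
  seg 1: a=-1 b=0 c=3/8 d=-1/16
S(7/2) = -47/128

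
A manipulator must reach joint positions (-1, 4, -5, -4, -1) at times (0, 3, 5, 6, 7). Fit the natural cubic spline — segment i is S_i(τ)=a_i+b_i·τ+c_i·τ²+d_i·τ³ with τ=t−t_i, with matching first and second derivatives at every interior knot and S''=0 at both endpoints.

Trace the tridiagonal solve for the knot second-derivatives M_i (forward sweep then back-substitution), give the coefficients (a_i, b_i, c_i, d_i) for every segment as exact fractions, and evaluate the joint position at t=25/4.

Δ: Δ0=5/3, Δ1=-9/2, Δ2=1, Δ3=3
row 1: diag=10, rhs=-37; c'=1/5, d'=-37/10
row 2: denom=6−2·1/5=28/5; d'=(33−2·-37/10)/(28/5)=101/14
row 3: denom=4−1·5/28=107/28; d'=(12−1·101/14)/(107/28)=134/107
back: M3=134/107
back: M2=101/14−5/28·134/107=748/107
back: M1=-37/10−1/5·748/107=-1091/214
M: M0=0, M1=-1091/214, M2=748/107, M3=134/107, M4=0
seg 0: a=-1, c=M0/2=0, d=(M1−M0)/(6·3)=-1091/3852, b=Δ0−h0·(2M0+M1)/6=5413/1284
seg 1: a=4, c=M1/2=-1091/428, d=(M2−M1)/(6·2)=2587/2568, b=Δ1−h1·(2M1+M2)/6=-2203/642
seg 2: a=-5, c=M2/2=374/107, d=(M3−M2)/(6·1)=-307/321, b=Δ2−h2·(2M2+M3)/6=-494/321
seg 3: a=-4, c=M3/2=67/107, d=(M4−M3)/(6·1)=-67/321, b=Δ3−h3·(2M3+M4)/6=829/321
t_q=25/4 → seg 3, τ=1/4; S=-4+829/321·τ+67/107·τ²+-67/321·τ³=-22725/6848

  seg 0: a=-1 b=5413/1284 c=0 d=-1091/3852
  seg 1: a=4 b=-2203/642 c=-1091/428 d=2587/2568
  seg 2: a=-5 b=-494/321 c=374/107 d=-307/321
  seg 3: a=-4 b=829/321 c=67/107 d=-67/321
S(25/4) = -22725/6848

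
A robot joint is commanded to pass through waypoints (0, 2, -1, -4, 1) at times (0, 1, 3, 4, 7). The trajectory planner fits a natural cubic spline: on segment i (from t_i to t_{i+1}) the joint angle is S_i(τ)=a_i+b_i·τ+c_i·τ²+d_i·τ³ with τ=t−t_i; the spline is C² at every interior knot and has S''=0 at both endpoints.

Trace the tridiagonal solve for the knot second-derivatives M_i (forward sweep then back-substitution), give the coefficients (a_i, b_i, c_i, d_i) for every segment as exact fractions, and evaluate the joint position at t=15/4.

  seg 0: a=0 b=3787/1500 c=0 d=-787/1500
  seg 1: a=2 b=713/750 c=-787/500 d=523/3000
  seg 2: a=-1 b=-244/75 c=-66/125 d=293/375
  seg 3: a=-4 b=-737/375 c=227/125 d=-227/1125
S(15/4) = -27259/8000

Δ: Δ0=2, Δ1=-3/2, Δ2=-3, Δ3=5/3
row 1: diag=6, rhs=-21; c'=1/3, d'=-7/2
row 2: denom=6−2·1/3=16/3; d'=(-9−2·-7/2)/(16/3)=-3/8
row 3: denom=8−1·3/16=125/16; d'=(28−1·-3/8)/(125/16)=454/125
back: M3=454/125
back: M2=-3/8−3/16·454/125=-132/125
back: M1=-7/2−1/3·-132/125=-787/250
M: M0=0, M1=-787/250, M2=-132/125, M3=454/125, M4=0
seg 0: a=0, c=M0/2=0, d=(M1−M0)/(6·1)=-787/1500, b=Δ0−h0·(2M0+M1)/6=3787/1500
seg 1: a=2, c=M1/2=-787/500, d=(M2−M1)/(6·2)=523/3000, b=Δ1−h1·(2M1+M2)/6=713/750
seg 2: a=-1, c=M2/2=-66/125, d=(M3−M2)/(6·1)=293/375, b=Δ2−h2·(2M2+M3)/6=-244/75
seg 3: a=-4, c=M3/2=227/125, d=(M4−M3)/(6·3)=-227/1125, b=Δ3−h3·(2M3+M4)/6=-737/375
t_q=15/4 → seg 2, τ=3/4; S=-1+-244/75·τ+-66/125·τ²+293/375·τ³=-27259/8000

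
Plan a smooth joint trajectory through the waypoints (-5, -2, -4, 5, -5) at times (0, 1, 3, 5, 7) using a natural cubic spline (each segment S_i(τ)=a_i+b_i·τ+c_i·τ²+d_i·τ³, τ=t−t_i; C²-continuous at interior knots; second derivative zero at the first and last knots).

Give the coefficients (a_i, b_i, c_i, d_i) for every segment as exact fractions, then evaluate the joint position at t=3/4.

  seg 0: a=-5 b=675/164 c=0 d=-183/164
  seg 1: a=-2 b=63/82 c=-549/164 d=101/82
  seg 2: a=-4 b=177/82 c=663/164 d=-471/328
  seg 3: a=5 b=45/41 c=-375/82 d=125/164
S(3/4) = -25021/10496

Δ: Δ0=3, Δ1=-1, Δ2=9/2, Δ3=-5
row 1: diag=6, rhs=-24; c'=1/3, d'=-4
row 2: denom=8−2·1/3=22/3; d'=(33−2·-4)/(22/3)=123/22
row 3: denom=8−2·3/11=82/11; d'=(-57−2·123/22)/(82/11)=-375/41
back: M3=-375/41
back: M2=123/22−3/11·-375/41=663/82
back: M1=-4−1/3·663/82=-549/82
M: M0=0, M1=-549/82, M2=663/82, M3=-375/41, M4=0
seg 0: a=-5, c=M0/2=0, d=(M1−M0)/(6·1)=-183/164, b=Δ0−h0·(2M0+M1)/6=675/164
seg 1: a=-2, c=M1/2=-549/164, d=(M2−M1)/(6·2)=101/82, b=Δ1−h1·(2M1+M2)/6=63/82
seg 2: a=-4, c=M2/2=663/164, d=(M3−M2)/(6·2)=-471/328, b=Δ2−h2·(2M2+M3)/6=177/82
seg 3: a=5, c=M3/2=-375/82, d=(M4−M3)/(6·2)=125/164, b=Δ3−h3·(2M3+M4)/6=45/41
t_q=3/4 → seg 0, τ=3/4; S=-5+675/164·τ+0·τ²+-183/164·τ³=-25021/10496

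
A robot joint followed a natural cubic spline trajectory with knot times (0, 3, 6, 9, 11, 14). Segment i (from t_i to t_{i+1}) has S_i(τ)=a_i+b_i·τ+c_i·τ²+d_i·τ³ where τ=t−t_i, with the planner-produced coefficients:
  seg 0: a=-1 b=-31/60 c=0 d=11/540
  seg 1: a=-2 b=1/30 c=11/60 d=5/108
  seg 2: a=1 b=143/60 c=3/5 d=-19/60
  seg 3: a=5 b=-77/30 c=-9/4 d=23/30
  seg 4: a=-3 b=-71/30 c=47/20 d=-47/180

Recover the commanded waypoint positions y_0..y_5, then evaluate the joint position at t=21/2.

y_0=-1 y_1=-2 y_2=1 y_3=5 y_4=-3 y_5=4
S(21/2) = -53/40

y_0 = S_0(0) = a_0 = -1
y_1 = S_1(0) = a_1 = -2
y_2 = S_2(0) = a_2 = 1
y_3 = S_3(0) = a_3 = 5
y_4 = S_4(0) = a_4 = -3
y_5 = S_4(3) = 4
t_q=21/2 is in segment 3 (τ=3/2); S_3(τ)=-53/40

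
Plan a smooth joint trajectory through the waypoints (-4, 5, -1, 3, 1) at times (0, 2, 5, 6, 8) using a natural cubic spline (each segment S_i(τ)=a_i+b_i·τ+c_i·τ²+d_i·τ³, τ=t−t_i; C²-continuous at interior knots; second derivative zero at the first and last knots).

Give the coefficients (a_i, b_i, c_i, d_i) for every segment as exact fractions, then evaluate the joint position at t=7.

  seg 0: a=-4 b=2729/416 c=0 d=-857/1664
  seg 1: a=5 b=79/208 c=-2571/832 d=49/64
  seg 2: a=-1 b=2089/832 c=1581/416 d=-1923/832
  seg 3: a=3 b=661/208 c=-2607/832 d=869/1664
S(7) = 5935/1664

Δ: Δ0=9/2, Δ1=-2, Δ2=4, Δ3=-1
row 1: diag=10, rhs=-39; c'=3/10, d'=-39/10
row 2: denom=8−3·3/10=71/10; d'=(36−3·-39/10)/(71/10)=477/71
row 3: denom=6−1·10/71=416/71; d'=(-30−1·477/71)/(416/71)=-2607/416
back: M3=-2607/416
back: M2=477/71−10/71·-2607/416=1581/208
back: M1=-39/10−3/10·1581/208=-2571/416
M: M0=0, M1=-2571/416, M2=1581/208, M3=-2607/416, M4=0
seg 0: a=-4, c=M0/2=0, d=(M1−M0)/(6·2)=-857/1664, b=Δ0−h0·(2M0+M1)/6=2729/416
seg 1: a=5, c=M1/2=-2571/832, d=(M2−M1)/(6·3)=49/64, b=Δ1−h1·(2M1+M2)/6=79/208
seg 2: a=-1, c=M2/2=1581/416, d=(M3−M2)/(6·1)=-1923/832, b=Δ2−h2·(2M2+M3)/6=2089/832
seg 3: a=3, c=M3/2=-2607/832, d=(M4−M3)/(6·2)=869/1664, b=Δ3−h3·(2M3+M4)/6=661/208
t_q=7 → seg 3, τ=1; S=3+661/208·τ+-2607/832·τ²+869/1664·τ³=5935/1664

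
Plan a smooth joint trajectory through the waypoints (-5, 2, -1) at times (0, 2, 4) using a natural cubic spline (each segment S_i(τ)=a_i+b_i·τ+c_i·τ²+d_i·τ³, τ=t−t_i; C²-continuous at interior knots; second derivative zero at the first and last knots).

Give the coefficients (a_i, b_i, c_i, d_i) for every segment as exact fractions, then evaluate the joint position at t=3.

Δ: Δ0=7/2, Δ1=-3/2
row 1: diag=8, rhs=-30; c'=1/4, d'=-15/4
back: M1=-15/4
M: M0=0, M1=-15/4, M2=0
seg 0: a=-5, c=M0/2=0, d=(M1−M0)/(6·2)=-5/16, b=Δ0−h0·(2M0+M1)/6=19/4
seg 1: a=2, c=M1/2=-15/8, d=(M2−M1)/(6·2)=5/16, b=Δ1−h1·(2M1+M2)/6=1
t_q=3 → seg 1, τ=1; S=2+1·τ+-15/8·τ²+5/16·τ³=23/16

  seg 0: a=-5 b=19/4 c=0 d=-5/16
  seg 1: a=2 b=1 c=-15/8 d=5/16
S(3) = 23/16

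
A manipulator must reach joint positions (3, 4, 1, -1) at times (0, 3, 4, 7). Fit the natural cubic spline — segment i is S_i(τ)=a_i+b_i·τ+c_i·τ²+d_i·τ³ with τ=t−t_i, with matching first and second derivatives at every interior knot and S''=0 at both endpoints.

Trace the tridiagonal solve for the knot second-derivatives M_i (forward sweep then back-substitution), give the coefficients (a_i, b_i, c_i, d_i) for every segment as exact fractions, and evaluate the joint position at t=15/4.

  seg 0: a=3 b=12/7 c=0 d=-29/189
  seg 1: a=4 b=-17/7 c=-29/21 d=17/21
  seg 2: a=1 b=-58/21 c=22/21 d=-22/189
S(15/4) = 781/448

Δ: Δ0=1/3, Δ1=-3, Δ2=-2/3
row 1: diag=8, rhs=-20; c'=1/8, d'=-5/2
row 2: denom=8−1·1/8=63/8; d'=(14−1·-5/2)/(63/8)=44/21
back: M2=44/21
back: M1=-5/2−1/8·44/21=-58/21
M: M0=0, M1=-58/21, M2=44/21, M3=0
seg 0: a=3, c=M0/2=0, d=(M1−M0)/(6·3)=-29/189, b=Δ0−h0·(2M0+M1)/6=12/7
seg 1: a=4, c=M1/2=-29/21, d=(M2−M1)/(6·1)=17/21, b=Δ1−h1·(2M1+M2)/6=-17/7
seg 2: a=1, c=M2/2=22/21, d=(M3−M2)/(6·3)=-22/189, b=Δ2−h2·(2M2+M3)/6=-58/21
t_q=15/4 → seg 1, τ=3/4; S=4+-17/7·τ+-29/21·τ²+17/21·τ³=781/448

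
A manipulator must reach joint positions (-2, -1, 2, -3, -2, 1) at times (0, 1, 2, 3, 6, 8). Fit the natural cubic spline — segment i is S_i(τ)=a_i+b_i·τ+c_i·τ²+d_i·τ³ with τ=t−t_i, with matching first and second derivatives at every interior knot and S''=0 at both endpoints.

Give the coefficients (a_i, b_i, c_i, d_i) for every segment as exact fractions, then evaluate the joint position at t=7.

  seg 0: a=-2 b=-169/1230 c=0 d=1399/1230
  seg 1: a=-1 b=2014/615 c=1399/410 d=-907/246
  seg 2: a=2 b=-1183/1230 c=-1568/205 d=4441/1230
  seg 3: a=-3 b=-3338/615 c=261/82 d=-1553/3690
  seg 4: a=-2 b=2837/1230 c=-124/205 d=62/615
S(7) = -81/410

Δ: Δ0=1, Δ1=3, Δ2=-5, Δ3=1/3, Δ4=3/2
row 1: diag=4, rhs=12; c'=1/4, d'=3
row 2: denom=4−1·1/4=15/4; d'=(-48−1·3)/(15/4)=-68/5
row 3: denom=8−1·4/15=116/15; d'=(32−1·-68/5)/(116/15)=171/29
row 4: denom=10−3·45/116=1025/116; d'=(7−3·171/29)/(1025/116)=-248/205
back: M4=-248/205
back: M3=171/29−45/116·-248/205=261/41
back: M2=-68/5−4/15·261/41=-3136/205
back: M1=3−1/4·-3136/205=1399/205
M: M0=0, M1=1399/205, M2=-3136/205, M3=261/41, M4=-248/205, M5=0
seg 0: a=-2, c=M0/2=0, d=(M1−M0)/(6·1)=1399/1230, b=Δ0−h0·(2M0+M1)/6=-169/1230
seg 1: a=-1, c=M1/2=1399/410, d=(M2−M1)/(6·1)=-907/246, b=Δ1−h1·(2M1+M2)/6=2014/615
seg 2: a=2, c=M2/2=-1568/205, d=(M3−M2)/(6·1)=4441/1230, b=Δ2−h2·(2M2+M3)/6=-1183/1230
seg 3: a=-3, c=M3/2=261/82, d=(M4−M3)/(6·3)=-1553/3690, b=Δ3−h3·(2M3+M4)/6=-3338/615
seg 4: a=-2, c=M4/2=-124/205, d=(M5−M4)/(6·2)=62/615, b=Δ4−h4·(2M4+M5)/6=2837/1230
t_q=7 → seg 4, τ=1; S=-2+2837/1230·τ+-124/205·τ²+62/615·τ³=-81/410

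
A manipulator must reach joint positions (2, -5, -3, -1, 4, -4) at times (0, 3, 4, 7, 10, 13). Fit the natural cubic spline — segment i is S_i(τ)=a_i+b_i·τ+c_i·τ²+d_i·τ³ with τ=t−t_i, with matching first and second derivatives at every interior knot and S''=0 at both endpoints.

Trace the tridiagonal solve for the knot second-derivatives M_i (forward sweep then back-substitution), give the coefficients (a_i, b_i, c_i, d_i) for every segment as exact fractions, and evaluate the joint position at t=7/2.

Δ: Δ0=-7/3, Δ1=2, Δ2=2/3, Δ3=5/3, Δ4=-8/3
row 1: diag=8, rhs=26; c'=1/8, d'=13/4
row 2: denom=8−1·1/8=63/8; d'=(-8−1·13/4)/(63/8)=-10/7
row 3: denom=12−3·8/21=76/7; d'=(6−3·-10/7)/(76/7)=18/19
row 4: denom=12−3·21/76=849/76; d'=(-26−3·18/19)/(849/76)=-2192/849
back: M4=-2192/849
back: M3=18/19−21/76·-2192/849=470/283
back: M2=-10/7−8/21·470/283=-1750/849
back: M1=13/4−1/8·-1750/849=2978/849
M: M0=0, M1=2978/849, M2=-1750/849, M3=470/283, M4=-2192/849, M5=0
seg 0: a=2, c=M0/2=0, d=(M1−M0)/(6·3)=1489/7641, b=Δ0−h0·(2M0+M1)/6=-3470/849
seg 1: a=-5, c=M1/2=1489/849, d=(M2−M1)/(6·1)=-788/849, b=Δ1−h1·(2M1+M2)/6=997/849
seg 2: a=-3, c=M2/2=-875/849, d=(M3−M2)/(6·3)=1580/7641, b=Δ2−h2·(2M2+M3)/6=537/283
seg 3: a=-1, c=M3/2=235/283, d=(M4−M3)/(6·3)=-1801/7641, b=Δ3−h3·(2M3+M4)/6=367/283
seg 4: a=4, c=M4/2=-1096/849, d=(M5−M4)/(6·3)=1096/7641, b=Δ4−h4·(2M4+M5)/6=-24/283
t_q=7/2 → seg 1, τ=1/2; S=-5+997/849·τ+1489/849·τ²+-788/849·τ³=-13891/3396

  seg 0: a=2 b=-3470/849 c=0 d=1489/7641
  seg 1: a=-5 b=997/849 c=1489/849 d=-788/849
  seg 2: a=-3 b=537/283 c=-875/849 d=1580/7641
  seg 3: a=-1 b=367/283 c=235/283 d=-1801/7641
  seg 4: a=4 b=-24/283 c=-1096/849 d=1096/7641
S(7/2) = -13891/3396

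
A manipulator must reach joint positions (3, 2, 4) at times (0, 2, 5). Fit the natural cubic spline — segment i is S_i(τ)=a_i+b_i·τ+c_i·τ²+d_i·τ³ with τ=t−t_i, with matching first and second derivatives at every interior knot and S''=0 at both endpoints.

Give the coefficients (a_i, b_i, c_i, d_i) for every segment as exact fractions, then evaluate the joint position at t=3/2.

Δ: Δ0=-1/2, Δ1=2/3
row 1: diag=10, rhs=7; c'=3/10, d'=7/10
back: M1=7/10
M: M0=0, M1=7/10, M2=0
seg 0: a=3, c=M0/2=0, d=(M1−M0)/(6·2)=7/120, b=Δ0−h0·(2M0+M1)/6=-11/15
seg 1: a=2, c=M1/2=7/20, d=(M2−M1)/(6·3)=-7/180, b=Δ1−h1·(2M1+M2)/6=-1/30
t_q=3/2 → seg 0, τ=3/2; S=3+-11/15·τ+0·τ²+7/120·τ³=671/320

  seg 0: a=3 b=-11/15 c=0 d=7/120
  seg 1: a=2 b=-1/30 c=7/20 d=-7/180
S(3/2) = 671/320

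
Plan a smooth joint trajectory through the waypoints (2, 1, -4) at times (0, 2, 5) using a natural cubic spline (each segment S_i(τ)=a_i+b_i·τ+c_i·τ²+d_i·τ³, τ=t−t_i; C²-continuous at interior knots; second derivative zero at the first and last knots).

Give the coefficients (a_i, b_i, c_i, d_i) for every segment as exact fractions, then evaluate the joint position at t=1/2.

Δ: Δ0=-1/2, Δ1=-5/3
row 1: diag=10, rhs=-7; c'=3/10, d'=-7/10
back: M1=-7/10
M: M0=0, M1=-7/10, M2=0
seg 0: a=2, c=M0/2=0, d=(M1−M0)/(6·2)=-7/120, b=Δ0−h0·(2M0+M1)/6=-4/15
seg 1: a=1, c=M1/2=-7/20, d=(M2−M1)/(6·3)=7/180, b=Δ1−h1·(2M1+M2)/6=-29/30
t_q=1/2 → seg 0, τ=1/2; S=2+-4/15·τ+0·τ²+-7/120·τ³=119/64

  seg 0: a=2 b=-4/15 c=0 d=-7/120
  seg 1: a=1 b=-29/30 c=-7/20 d=7/180
S(1/2) = 119/64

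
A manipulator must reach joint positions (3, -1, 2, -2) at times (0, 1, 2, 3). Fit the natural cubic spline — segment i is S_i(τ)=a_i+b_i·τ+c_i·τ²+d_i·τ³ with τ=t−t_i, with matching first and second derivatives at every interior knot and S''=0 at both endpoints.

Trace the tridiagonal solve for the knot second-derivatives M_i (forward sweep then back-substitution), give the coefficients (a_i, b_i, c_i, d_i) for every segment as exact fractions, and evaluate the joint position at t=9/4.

Δ: Δ0=-4, Δ1=3, Δ2=-4
row 1: diag=4, rhs=42; c'=1/4, d'=21/2
row 2: denom=4−1·1/4=15/4; d'=(-42−1·21/2)/(15/4)=-14
back: M2=-14
back: M1=21/2−1/4·-14=14
M: M0=0, M1=14, M2=-14, M3=0
seg 0: a=3, c=M0/2=0, d=(M1−M0)/(6·1)=7/3, b=Δ0−h0·(2M0+M1)/6=-19/3
seg 1: a=-1, c=M1/2=7, d=(M2−M1)/(6·1)=-14/3, b=Δ1−h1·(2M1+M2)/6=2/3
seg 2: a=2, c=M2/2=-7, d=(M3−M2)/(6·1)=7/3, b=Δ2−h2·(2M2+M3)/6=2/3
t_q=9/4 → seg 2, τ=1/4; S=2+2/3·τ+-7·τ²+7/3·τ³=113/64

  seg 0: a=3 b=-19/3 c=0 d=7/3
  seg 1: a=-1 b=2/3 c=7 d=-14/3
  seg 2: a=2 b=2/3 c=-7 d=7/3
S(9/4) = 113/64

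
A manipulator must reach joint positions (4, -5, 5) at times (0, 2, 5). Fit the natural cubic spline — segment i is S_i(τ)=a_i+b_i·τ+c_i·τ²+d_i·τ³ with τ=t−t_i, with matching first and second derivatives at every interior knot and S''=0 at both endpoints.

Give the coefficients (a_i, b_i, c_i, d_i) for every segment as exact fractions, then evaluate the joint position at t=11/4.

  seg 0: a=4 b=-91/15 c=0 d=47/120
  seg 1: a=-5 b=-41/30 c=47/20 d=-47/180
S(11/4) = -6161/1280

Δ: Δ0=-9/2, Δ1=10/3
row 1: diag=10, rhs=47; c'=3/10, d'=47/10
back: M1=47/10
M: M0=0, M1=47/10, M2=0
seg 0: a=4, c=M0/2=0, d=(M1−M0)/(6·2)=47/120, b=Δ0−h0·(2M0+M1)/6=-91/15
seg 1: a=-5, c=M1/2=47/20, d=(M2−M1)/(6·3)=-47/180, b=Δ1−h1·(2M1+M2)/6=-41/30
t_q=11/4 → seg 1, τ=3/4; S=-5+-41/30·τ+47/20·τ²+-47/180·τ³=-6161/1280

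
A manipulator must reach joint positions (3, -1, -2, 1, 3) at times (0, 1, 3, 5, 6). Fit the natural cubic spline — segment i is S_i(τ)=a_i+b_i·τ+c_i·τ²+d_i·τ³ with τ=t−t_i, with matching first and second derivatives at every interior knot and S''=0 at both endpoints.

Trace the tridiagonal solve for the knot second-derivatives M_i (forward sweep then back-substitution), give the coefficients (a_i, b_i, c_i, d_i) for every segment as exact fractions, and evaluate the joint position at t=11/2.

  seg 0: a=3 b=-91/20 c=0 d=11/20
  seg 1: a=-1 b=-29/10 c=33/20 d=-9/40
  seg 2: a=-2 b=1 c=3/10 d=-1/40
  seg 3: a=1 b=19/10 c=3/20 d=-1/20
S(11/2) = 317/160

Δ: Δ0=-4, Δ1=-1/2, Δ2=3/2, Δ3=2
row 1: diag=6, rhs=21; c'=1/3, d'=7/2
row 2: denom=8−2·1/3=22/3; d'=(12−2·7/2)/(22/3)=15/22
row 3: denom=6−2·3/11=60/11; d'=(3−2·15/22)/(60/11)=3/10
back: M3=3/10
back: M2=15/22−3/11·3/10=3/5
back: M1=7/2−1/3·3/5=33/10
M: M0=0, M1=33/10, M2=3/5, M3=3/10, M4=0
seg 0: a=3, c=M0/2=0, d=(M1−M0)/(6·1)=11/20, b=Δ0−h0·(2M0+M1)/6=-91/20
seg 1: a=-1, c=M1/2=33/20, d=(M2−M1)/(6·2)=-9/40, b=Δ1−h1·(2M1+M2)/6=-29/10
seg 2: a=-2, c=M2/2=3/10, d=(M3−M2)/(6·2)=-1/40, b=Δ2−h2·(2M2+M3)/6=1
seg 3: a=1, c=M3/2=3/20, d=(M4−M3)/(6·1)=-1/20, b=Δ3−h3·(2M3+M4)/6=19/10
t_q=11/2 → seg 3, τ=1/2; S=1+19/10·τ+3/20·τ²+-1/20·τ³=317/160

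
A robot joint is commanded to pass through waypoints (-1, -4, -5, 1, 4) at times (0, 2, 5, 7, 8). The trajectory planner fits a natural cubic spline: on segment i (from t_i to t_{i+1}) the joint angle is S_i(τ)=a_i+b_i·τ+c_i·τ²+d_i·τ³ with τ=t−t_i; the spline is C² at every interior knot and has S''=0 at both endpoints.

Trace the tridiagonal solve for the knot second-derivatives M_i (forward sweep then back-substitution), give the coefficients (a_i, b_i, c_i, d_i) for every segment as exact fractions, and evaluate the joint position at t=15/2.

Δ: Δ0=-3/2, Δ1=-1/3, Δ2=3, Δ3=3
row 1: diag=10, rhs=7; c'=3/10, d'=7/10
row 2: denom=10−3·3/10=91/10; d'=(20−3·7/10)/(91/10)=179/91
row 3: denom=6−2·20/91=506/91; d'=(0−2·179/91)/(506/91)=-179/253
back: M3=-179/253
back: M2=179/91−20/91·-179/253=537/253
back: M1=7/10−3/10·537/253=16/253
M: M0=0, M1=16/253, M2=537/253, M3=-179/253, M4=0
seg 0: a=-1, c=M0/2=0, d=(M1−M0)/(6·2)=4/759, b=Δ0−h0·(2M0+M1)/6=-2309/1518
seg 1: a=-4, c=M1/2=8/253, d=(M2−M1)/(6·3)=521/4554, b=Δ1−h1·(2M1+M2)/6=-2213/1518
seg 2: a=-5, c=M2/2=537/506, d=(M3−M2)/(6·2)=-179/759, b=Δ2−h2·(2M2+M3)/6=1382/759
seg 3: a=1, c=M3/2=-179/506, d=(M4−M3)/(6·1)=179/1518, b=Δ3−h3·(2M3+M4)/6=2456/759
t_q=15/2 → seg 3, τ=1/2; S=1+2456/759·τ+-179/506·τ²+179/1518·τ³=10299/4048

  seg 0: a=-1 b=-2309/1518 c=0 d=4/759
  seg 1: a=-4 b=-2213/1518 c=8/253 d=521/4554
  seg 2: a=-5 b=1382/759 c=537/506 d=-179/759
  seg 3: a=1 b=2456/759 c=-179/506 d=179/1518
S(15/2) = 10299/4048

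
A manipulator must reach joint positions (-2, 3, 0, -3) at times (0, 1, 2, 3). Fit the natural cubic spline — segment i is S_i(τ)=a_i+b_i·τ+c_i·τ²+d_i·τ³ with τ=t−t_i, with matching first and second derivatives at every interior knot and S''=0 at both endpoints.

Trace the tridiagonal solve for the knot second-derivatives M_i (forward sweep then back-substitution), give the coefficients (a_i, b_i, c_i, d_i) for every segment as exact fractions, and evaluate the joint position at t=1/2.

  seg 0: a=-2 b=107/15 c=0 d=-32/15
  seg 1: a=3 b=11/15 c=-32/5 d=8/3
  seg 2: a=0 b=-61/15 c=8/5 d=-8/15
S(1/2) = 13/10

Δ: Δ0=5, Δ1=-3, Δ2=-3
row 1: diag=4, rhs=-48; c'=1/4, d'=-12
row 2: denom=4−1·1/4=15/4; d'=(0−1·-12)/(15/4)=16/5
back: M2=16/5
back: M1=-12−1/4·16/5=-64/5
M: M0=0, M1=-64/5, M2=16/5, M3=0
seg 0: a=-2, c=M0/2=0, d=(M1−M0)/(6·1)=-32/15, b=Δ0−h0·(2M0+M1)/6=107/15
seg 1: a=3, c=M1/2=-32/5, d=(M2−M1)/(6·1)=8/3, b=Δ1−h1·(2M1+M2)/6=11/15
seg 2: a=0, c=M2/2=8/5, d=(M3−M2)/(6·1)=-8/15, b=Δ2−h2·(2M2+M3)/6=-61/15
t_q=1/2 → seg 0, τ=1/2; S=-2+107/15·τ+0·τ²+-32/15·τ³=13/10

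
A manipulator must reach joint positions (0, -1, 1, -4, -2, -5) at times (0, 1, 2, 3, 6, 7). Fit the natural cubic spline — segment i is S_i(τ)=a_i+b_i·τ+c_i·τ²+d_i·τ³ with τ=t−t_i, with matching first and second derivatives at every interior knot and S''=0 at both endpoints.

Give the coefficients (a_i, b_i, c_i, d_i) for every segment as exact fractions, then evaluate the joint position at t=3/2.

  seg 0: a=0 b=-5611/2379 c=0 d=3232/2379
  seg 1: a=-1 b=4085/2379 c=3232/793 d=-9023/2379
  seg 2: a=1 b=-3592/2379 c=-5791/793 d=9070/2379
  seg 3: a=-4 b=-856/183 c=3279/793 d=-5599/7137
  seg 4: a=-2 b=-2497/2379 c=-2320/793 d=2320/2379
S(3/2) = 2559/6344

Δ: Δ0=-1, Δ1=2, Δ2=-5, Δ3=2/3, Δ4=-3
row 1: diag=4, rhs=18; c'=1/4, d'=9/2
row 2: denom=4−1·1/4=15/4; d'=(-42−1·9/2)/(15/4)=-62/5
row 3: denom=8−1·4/15=116/15; d'=(34−1·-62/5)/(116/15)=6
row 4: denom=8−3·45/116=793/116; d'=(-22−3·6)/(793/116)=-4640/793
back: M4=-4640/793
back: M3=6−45/116·-4640/793=6558/793
back: M2=-62/5−4/15·6558/793=-11582/793
back: M1=9/2−1/4·-11582/793=6464/793
M: M0=0, M1=6464/793, M2=-11582/793, M3=6558/793, M4=-4640/793, M5=0
seg 0: a=0, c=M0/2=0, d=(M1−M0)/(6·1)=3232/2379, b=Δ0−h0·(2M0+M1)/6=-5611/2379
seg 1: a=-1, c=M1/2=3232/793, d=(M2−M1)/(6·1)=-9023/2379, b=Δ1−h1·(2M1+M2)/6=4085/2379
seg 2: a=1, c=M2/2=-5791/793, d=(M3−M2)/(6·1)=9070/2379, b=Δ2−h2·(2M2+M3)/6=-3592/2379
seg 3: a=-4, c=M3/2=3279/793, d=(M4−M3)/(6·3)=-5599/7137, b=Δ3−h3·(2M3+M4)/6=-856/183
seg 4: a=-2, c=M4/2=-2320/793, d=(M5−M4)/(6·1)=2320/2379, b=Δ4−h4·(2M4+M5)/6=-2497/2379
t_q=3/2 → seg 1, τ=1/2; S=-1+4085/2379·τ+3232/793·τ²+-9023/2379·τ³=2559/6344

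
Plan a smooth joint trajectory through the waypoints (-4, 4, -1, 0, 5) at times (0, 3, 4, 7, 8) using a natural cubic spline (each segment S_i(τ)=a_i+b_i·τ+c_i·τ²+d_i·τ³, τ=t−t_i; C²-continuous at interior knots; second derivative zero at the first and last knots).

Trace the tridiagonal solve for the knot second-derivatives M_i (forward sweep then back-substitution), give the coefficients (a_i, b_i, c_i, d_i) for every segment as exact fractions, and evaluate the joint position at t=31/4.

  seg 0: a=-4 b=2503/432 c=0 d=-1351/3888
  seg 1: a=4 b=-775/216 c=-1351/432 d=247/144
  seg 2: a=-1 b=-2029/432 c=109/54 d=-443/3888
  seg 3: a=0 b=937/216 c=143/144 d=-143/432
S(31/4) = 33845/9216

Δ: Δ0=8/3, Δ1=-5, Δ2=1/3, Δ3=5
row 1: diag=8, rhs=-46; c'=1/8, d'=-23/4
row 2: denom=8−1·1/8=63/8; d'=(32−1·-23/4)/(63/8)=302/63
row 3: denom=8−3·8/21=48/7; d'=(28−3·302/63)/(48/7)=143/72
back: M3=143/72
back: M2=302/63−8/21·143/72=109/27
back: M1=-23/4−1/8·109/27=-1351/216
M: M0=0, M1=-1351/216, M2=109/27, M3=143/72, M4=0
seg 0: a=-4, c=M0/2=0, d=(M1−M0)/(6·3)=-1351/3888, b=Δ0−h0·(2M0+M1)/6=2503/432
seg 1: a=4, c=M1/2=-1351/432, d=(M2−M1)/(6·1)=247/144, b=Δ1−h1·(2M1+M2)/6=-775/216
seg 2: a=-1, c=M2/2=109/54, d=(M3−M2)/(6·3)=-443/3888, b=Δ2−h2·(2M2+M3)/6=-2029/432
seg 3: a=0, c=M3/2=143/144, d=(M4−M3)/(6·1)=-143/432, b=Δ3−h3·(2M3+M4)/6=937/216
t_q=31/4 → seg 3, τ=3/4; S=0+937/216·τ+143/144·τ²+-143/432·τ³=33845/9216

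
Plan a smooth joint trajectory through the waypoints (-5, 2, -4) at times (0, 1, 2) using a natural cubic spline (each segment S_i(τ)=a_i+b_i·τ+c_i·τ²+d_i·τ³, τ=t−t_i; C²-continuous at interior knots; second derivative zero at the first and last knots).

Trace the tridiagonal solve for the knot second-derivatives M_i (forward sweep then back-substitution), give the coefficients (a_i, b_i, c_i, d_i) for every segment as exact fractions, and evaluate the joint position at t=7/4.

  seg 0: a=-5 b=41/4 c=0 d=-13/4
  seg 1: a=2 b=1/2 c=-39/4 d=13/4
S(7/4) = -445/256

Δ: Δ0=7, Δ1=-6
row 1: diag=4, rhs=-78; c'=1/4, d'=-39/2
back: M1=-39/2
M: M0=0, M1=-39/2, M2=0
seg 0: a=-5, c=M0/2=0, d=(M1−M0)/(6·1)=-13/4, b=Δ0−h0·(2M0+M1)/6=41/4
seg 1: a=2, c=M1/2=-39/4, d=(M2−M1)/(6·1)=13/4, b=Δ1−h1·(2M1+M2)/6=1/2
t_q=7/4 → seg 1, τ=3/4; S=2+1/2·τ+-39/4·τ²+13/4·τ³=-445/256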